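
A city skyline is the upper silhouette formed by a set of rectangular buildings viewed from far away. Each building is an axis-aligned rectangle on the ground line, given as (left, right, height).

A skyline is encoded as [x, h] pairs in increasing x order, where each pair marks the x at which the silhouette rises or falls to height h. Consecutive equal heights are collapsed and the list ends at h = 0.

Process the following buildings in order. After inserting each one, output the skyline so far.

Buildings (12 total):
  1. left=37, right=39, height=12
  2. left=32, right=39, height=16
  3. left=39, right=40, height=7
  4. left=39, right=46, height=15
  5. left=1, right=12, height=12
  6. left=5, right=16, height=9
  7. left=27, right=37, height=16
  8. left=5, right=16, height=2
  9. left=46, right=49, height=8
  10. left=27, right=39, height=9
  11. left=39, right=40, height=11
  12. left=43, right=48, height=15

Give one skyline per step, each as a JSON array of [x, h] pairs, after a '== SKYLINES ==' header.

== SKYLINES ==
[[37,12],[39,0]]
[[32,16],[39,0]]
[[32,16],[39,7],[40,0]]
[[32,16],[39,15],[46,0]]
[[1,12],[12,0],[32,16],[39,15],[46,0]]
[[1,12],[12,9],[16,0],[32,16],[39,15],[46,0]]
[[1,12],[12,9],[16,0],[27,16],[39,15],[46,0]]
[[1,12],[12,9],[16,0],[27,16],[39,15],[46,0]]
[[1,12],[12,9],[16,0],[27,16],[39,15],[46,8],[49,0]]
[[1,12],[12,9],[16,0],[27,16],[39,15],[46,8],[49,0]]
[[1,12],[12,9],[16,0],[27,16],[39,15],[46,8],[49,0]]
[[1,12],[12,9],[16,0],[27,16],[39,15],[48,8],[49,0]]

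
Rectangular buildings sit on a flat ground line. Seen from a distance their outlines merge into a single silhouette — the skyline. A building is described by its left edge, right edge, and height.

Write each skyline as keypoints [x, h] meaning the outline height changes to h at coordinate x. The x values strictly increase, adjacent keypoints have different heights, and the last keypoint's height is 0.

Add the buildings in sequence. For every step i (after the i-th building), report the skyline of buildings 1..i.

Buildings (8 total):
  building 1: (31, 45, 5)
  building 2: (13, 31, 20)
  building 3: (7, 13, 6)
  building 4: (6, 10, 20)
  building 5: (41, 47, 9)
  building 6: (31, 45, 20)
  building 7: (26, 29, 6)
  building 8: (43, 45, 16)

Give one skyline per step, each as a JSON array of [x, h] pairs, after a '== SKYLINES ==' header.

== SKYLINES ==
[[31,5],[45,0]]
[[13,20],[31,5],[45,0]]
[[7,6],[13,20],[31,5],[45,0]]
[[6,20],[10,6],[13,20],[31,5],[45,0]]
[[6,20],[10,6],[13,20],[31,5],[41,9],[47,0]]
[[6,20],[10,6],[13,20],[45,9],[47,0]]
[[6,20],[10,6],[13,20],[45,9],[47,0]]
[[6,20],[10,6],[13,20],[45,9],[47,0]]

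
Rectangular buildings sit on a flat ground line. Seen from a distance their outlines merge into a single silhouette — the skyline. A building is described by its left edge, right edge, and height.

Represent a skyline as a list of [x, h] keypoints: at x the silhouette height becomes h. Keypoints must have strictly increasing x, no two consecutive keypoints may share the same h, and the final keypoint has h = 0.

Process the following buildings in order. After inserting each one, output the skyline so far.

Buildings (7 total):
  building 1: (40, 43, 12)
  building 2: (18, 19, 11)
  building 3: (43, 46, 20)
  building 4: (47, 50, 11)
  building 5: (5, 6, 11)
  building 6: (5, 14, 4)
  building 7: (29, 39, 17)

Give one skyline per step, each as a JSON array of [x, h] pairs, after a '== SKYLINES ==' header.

== SKYLINES ==
[[40,12],[43,0]]
[[18,11],[19,0],[40,12],[43,0]]
[[18,11],[19,0],[40,12],[43,20],[46,0]]
[[18,11],[19,0],[40,12],[43,20],[46,0],[47,11],[50,0]]
[[5,11],[6,0],[18,11],[19,0],[40,12],[43,20],[46,0],[47,11],[50,0]]
[[5,11],[6,4],[14,0],[18,11],[19,0],[40,12],[43,20],[46,0],[47,11],[50,0]]
[[5,11],[6,4],[14,0],[18,11],[19,0],[29,17],[39,0],[40,12],[43,20],[46,0],[47,11],[50,0]]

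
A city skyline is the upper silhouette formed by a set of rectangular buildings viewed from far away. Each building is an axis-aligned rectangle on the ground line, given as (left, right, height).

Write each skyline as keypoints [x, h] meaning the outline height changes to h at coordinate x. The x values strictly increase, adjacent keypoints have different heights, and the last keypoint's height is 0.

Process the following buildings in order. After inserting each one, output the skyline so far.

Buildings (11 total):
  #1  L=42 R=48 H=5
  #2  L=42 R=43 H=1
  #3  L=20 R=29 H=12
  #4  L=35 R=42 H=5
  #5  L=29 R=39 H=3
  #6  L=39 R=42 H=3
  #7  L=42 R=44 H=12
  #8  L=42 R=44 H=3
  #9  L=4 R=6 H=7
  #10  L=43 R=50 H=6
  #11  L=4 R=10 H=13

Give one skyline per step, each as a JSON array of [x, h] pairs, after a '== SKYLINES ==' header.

== SKYLINES ==
[[42,5],[48,0]]
[[42,5],[48,0]]
[[20,12],[29,0],[42,5],[48,0]]
[[20,12],[29,0],[35,5],[48,0]]
[[20,12],[29,3],[35,5],[48,0]]
[[20,12],[29,3],[35,5],[48,0]]
[[20,12],[29,3],[35,5],[42,12],[44,5],[48,0]]
[[20,12],[29,3],[35,5],[42,12],[44,5],[48,0]]
[[4,7],[6,0],[20,12],[29,3],[35,5],[42,12],[44,5],[48,0]]
[[4,7],[6,0],[20,12],[29,3],[35,5],[42,12],[44,6],[50,0]]
[[4,13],[10,0],[20,12],[29,3],[35,5],[42,12],[44,6],[50,0]]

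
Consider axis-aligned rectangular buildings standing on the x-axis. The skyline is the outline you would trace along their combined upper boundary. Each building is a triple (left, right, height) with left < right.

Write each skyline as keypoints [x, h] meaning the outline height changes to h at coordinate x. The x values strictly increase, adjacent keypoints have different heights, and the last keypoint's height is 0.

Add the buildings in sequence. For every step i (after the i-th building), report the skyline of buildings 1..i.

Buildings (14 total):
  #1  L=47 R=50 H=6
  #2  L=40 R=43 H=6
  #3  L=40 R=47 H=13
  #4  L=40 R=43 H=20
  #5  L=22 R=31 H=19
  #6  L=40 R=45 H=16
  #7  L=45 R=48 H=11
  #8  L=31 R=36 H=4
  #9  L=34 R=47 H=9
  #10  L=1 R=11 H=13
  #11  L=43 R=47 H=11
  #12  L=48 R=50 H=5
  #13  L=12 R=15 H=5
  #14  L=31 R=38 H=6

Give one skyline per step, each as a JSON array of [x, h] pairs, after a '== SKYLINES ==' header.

== SKYLINES ==
[[47,6],[50,0]]
[[40,6],[43,0],[47,6],[50,0]]
[[40,13],[47,6],[50,0]]
[[40,20],[43,13],[47,6],[50,0]]
[[22,19],[31,0],[40,20],[43,13],[47,6],[50,0]]
[[22,19],[31,0],[40,20],[43,16],[45,13],[47,6],[50,0]]
[[22,19],[31,0],[40,20],[43,16],[45,13],[47,11],[48,6],[50,0]]
[[22,19],[31,4],[36,0],[40,20],[43,16],[45,13],[47,11],[48,6],[50,0]]
[[22,19],[31,4],[34,9],[40,20],[43,16],[45,13],[47,11],[48,6],[50,0]]
[[1,13],[11,0],[22,19],[31,4],[34,9],[40,20],[43,16],[45,13],[47,11],[48,6],[50,0]]
[[1,13],[11,0],[22,19],[31,4],[34,9],[40,20],[43,16],[45,13],[47,11],[48,6],[50,0]]
[[1,13],[11,0],[22,19],[31,4],[34,9],[40,20],[43,16],[45,13],[47,11],[48,6],[50,0]]
[[1,13],[11,0],[12,5],[15,0],[22,19],[31,4],[34,9],[40,20],[43,16],[45,13],[47,11],[48,6],[50,0]]
[[1,13],[11,0],[12,5],[15,0],[22,19],[31,6],[34,9],[40,20],[43,16],[45,13],[47,11],[48,6],[50,0]]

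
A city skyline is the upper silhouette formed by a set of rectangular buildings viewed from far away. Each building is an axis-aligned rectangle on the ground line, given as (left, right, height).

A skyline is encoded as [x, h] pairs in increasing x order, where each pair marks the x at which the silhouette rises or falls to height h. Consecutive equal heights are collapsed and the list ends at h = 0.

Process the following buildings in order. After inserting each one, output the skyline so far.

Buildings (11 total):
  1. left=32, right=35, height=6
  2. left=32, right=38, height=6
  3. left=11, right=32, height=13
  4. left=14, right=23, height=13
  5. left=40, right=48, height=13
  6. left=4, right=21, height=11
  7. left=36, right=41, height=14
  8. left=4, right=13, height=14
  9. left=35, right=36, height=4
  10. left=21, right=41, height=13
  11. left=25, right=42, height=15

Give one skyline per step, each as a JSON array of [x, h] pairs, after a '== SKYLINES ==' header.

== SKYLINES ==
[[32,6],[35,0]]
[[32,6],[38,0]]
[[11,13],[32,6],[38,0]]
[[11,13],[32,6],[38,0]]
[[11,13],[32,6],[38,0],[40,13],[48,0]]
[[4,11],[11,13],[32,6],[38,0],[40,13],[48,0]]
[[4,11],[11,13],[32,6],[36,14],[41,13],[48,0]]
[[4,14],[13,13],[32,6],[36,14],[41,13],[48,0]]
[[4,14],[13,13],[32,6],[36,14],[41,13],[48,0]]
[[4,14],[13,13],[36,14],[41,13],[48,0]]
[[4,14],[13,13],[25,15],[42,13],[48,0]]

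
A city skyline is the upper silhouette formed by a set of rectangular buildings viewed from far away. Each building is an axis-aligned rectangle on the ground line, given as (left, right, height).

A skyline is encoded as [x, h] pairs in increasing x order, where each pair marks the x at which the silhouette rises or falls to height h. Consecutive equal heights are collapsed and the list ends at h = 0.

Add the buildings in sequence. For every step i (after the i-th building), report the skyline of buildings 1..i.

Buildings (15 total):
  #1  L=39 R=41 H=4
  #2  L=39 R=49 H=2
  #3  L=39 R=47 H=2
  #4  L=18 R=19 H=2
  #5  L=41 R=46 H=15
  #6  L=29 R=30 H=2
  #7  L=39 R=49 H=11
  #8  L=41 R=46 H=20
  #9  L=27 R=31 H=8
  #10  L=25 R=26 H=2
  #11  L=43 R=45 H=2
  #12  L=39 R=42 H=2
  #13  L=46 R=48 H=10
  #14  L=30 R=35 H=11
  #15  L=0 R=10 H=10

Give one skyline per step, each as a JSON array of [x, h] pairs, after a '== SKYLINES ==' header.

== SKYLINES ==
[[39,4],[41,0]]
[[39,4],[41,2],[49,0]]
[[39,4],[41,2],[49,0]]
[[18,2],[19,0],[39,4],[41,2],[49,0]]
[[18,2],[19,0],[39,4],[41,15],[46,2],[49,0]]
[[18,2],[19,0],[29,2],[30,0],[39,4],[41,15],[46,2],[49,0]]
[[18,2],[19,0],[29,2],[30,0],[39,11],[41,15],[46,11],[49,0]]
[[18,2],[19,0],[29,2],[30,0],[39,11],[41,20],[46,11],[49,0]]
[[18,2],[19,0],[27,8],[31,0],[39,11],[41,20],[46,11],[49,0]]
[[18,2],[19,0],[25,2],[26,0],[27,8],[31,0],[39,11],[41,20],[46,11],[49,0]]
[[18,2],[19,0],[25,2],[26,0],[27,8],[31,0],[39,11],[41,20],[46,11],[49,0]]
[[18,2],[19,0],[25,2],[26,0],[27,8],[31,0],[39,11],[41,20],[46,11],[49,0]]
[[18,2],[19,0],[25,2],[26,0],[27,8],[31,0],[39,11],[41,20],[46,11],[49,0]]
[[18,2],[19,0],[25,2],[26,0],[27,8],[30,11],[35,0],[39,11],[41,20],[46,11],[49,0]]
[[0,10],[10,0],[18,2],[19,0],[25,2],[26,0],[27,8],[30,11],[35,0],[39,11],[41,20],[46,11],[49,0]]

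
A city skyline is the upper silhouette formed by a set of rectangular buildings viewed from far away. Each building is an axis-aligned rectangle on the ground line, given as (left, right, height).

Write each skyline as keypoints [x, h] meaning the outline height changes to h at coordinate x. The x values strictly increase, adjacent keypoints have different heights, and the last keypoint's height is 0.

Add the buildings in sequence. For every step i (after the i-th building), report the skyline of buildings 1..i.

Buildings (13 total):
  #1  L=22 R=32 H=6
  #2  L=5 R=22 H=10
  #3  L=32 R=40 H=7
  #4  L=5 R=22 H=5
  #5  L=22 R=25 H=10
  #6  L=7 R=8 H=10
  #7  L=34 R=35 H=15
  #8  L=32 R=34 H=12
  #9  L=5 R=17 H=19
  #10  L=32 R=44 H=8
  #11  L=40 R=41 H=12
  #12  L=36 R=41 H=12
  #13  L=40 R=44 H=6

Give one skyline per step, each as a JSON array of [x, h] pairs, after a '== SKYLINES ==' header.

== SKYLINES ==
[[22,6],[32,0]]
[[5,10],[22,6],[32,0]]
[[5,10],[22,6],[32,7],[40,0]]
[[5,10],[22,6],[32,7],[40,0]]
[[5,10],[25,6],[32,7],[40,0]]
[[5,10],[25,6],[32,7],[40,0]]
[[5,10],[25,6],[32,7],[34,15],[35,7],[40,0]]
[[5,10],[25,6],[32,12],[34,15],[35,7],[40,0]]
[[5,19],[17,10],[25,6],[32,12],[34,15],[35,7],[40,0]]
[[5,19],[17,10],[25,6],[32,12],[34,15],[35,8],[44,0]]
[[5,19],[17,10],[25,6],[32,12],[34,15],[35,8],[40,12],[41,8],[44,0]]
[[5,19],[17,10],[25,6],[32,12],[34,15],[35,8],[36,12],[41,8],[44,0]]
[[5,19],[17,10],[25,6],[32,12],[34,15],[35,8],[36,12],[41,8],[44,0]]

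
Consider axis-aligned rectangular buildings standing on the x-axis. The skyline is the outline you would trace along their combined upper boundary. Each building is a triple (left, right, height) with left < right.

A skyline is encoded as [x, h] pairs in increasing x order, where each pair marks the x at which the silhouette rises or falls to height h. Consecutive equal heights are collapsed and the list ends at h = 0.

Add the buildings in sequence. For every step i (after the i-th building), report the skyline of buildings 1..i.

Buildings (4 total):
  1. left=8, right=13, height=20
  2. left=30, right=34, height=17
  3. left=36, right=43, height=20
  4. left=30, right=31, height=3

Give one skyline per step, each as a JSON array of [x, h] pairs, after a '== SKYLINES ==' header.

== SKYLINES ==
[[8,20],[13,0]]
[[8,20],[13,0],[30,17],[34,0]]
[[8,20],[13,0],[30,17],[34,0],[36,20],[43,0]]
[[8,20],[13,0],[30,17],[34,0],[36,20],[43,0]]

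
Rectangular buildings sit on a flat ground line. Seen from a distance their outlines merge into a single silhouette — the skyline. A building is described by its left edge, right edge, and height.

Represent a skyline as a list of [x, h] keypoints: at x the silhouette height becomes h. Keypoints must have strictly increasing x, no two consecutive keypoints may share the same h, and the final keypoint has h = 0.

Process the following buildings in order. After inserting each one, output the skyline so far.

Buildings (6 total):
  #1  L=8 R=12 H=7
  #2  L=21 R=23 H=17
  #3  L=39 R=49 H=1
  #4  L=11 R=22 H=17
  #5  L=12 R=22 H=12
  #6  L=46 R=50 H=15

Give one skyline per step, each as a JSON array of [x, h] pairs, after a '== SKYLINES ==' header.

== SKYLINES ==
[[8,7],[12,0]]
[[8,7],[12,0],[21,17],[23,0]]
[[8,7],[12,0],[21,17],[23,0],[39,1],[49,0]]
[[8,7],[11,17],[23,0],[39,1],[49,0]]
[[8,7],[11,17],[23,0],[39,1],[49,0]]
[[8,7],[11,17],[23,0],[39,1],[46,15],[50,0]]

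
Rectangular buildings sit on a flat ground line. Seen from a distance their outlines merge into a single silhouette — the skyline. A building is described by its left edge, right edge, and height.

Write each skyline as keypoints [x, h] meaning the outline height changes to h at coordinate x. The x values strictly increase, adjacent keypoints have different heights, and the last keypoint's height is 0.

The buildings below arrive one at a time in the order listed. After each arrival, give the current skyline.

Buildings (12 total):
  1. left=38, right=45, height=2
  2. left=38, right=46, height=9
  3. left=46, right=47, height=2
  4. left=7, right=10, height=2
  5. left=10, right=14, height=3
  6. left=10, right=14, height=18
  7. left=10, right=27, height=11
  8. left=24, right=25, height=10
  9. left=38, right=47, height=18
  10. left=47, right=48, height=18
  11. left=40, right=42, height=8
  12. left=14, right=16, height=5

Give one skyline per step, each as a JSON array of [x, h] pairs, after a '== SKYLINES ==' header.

== SKYLINES ==
[[38,2],[45,0]]
[[38,9],[46,0]]
[[38,9],[46,2],[47,0]]
[[7,2],[10,0],[38,9],[46,2],[47,0]]
[[7,2],[10,3],[14,0],[38,9],[46,2],[47,0]]
[[7,2],[10,18],[14,0],[38,9],[46,2],[47,0]]
[[7,2],[10,18],[14,11],[27,0],[38,9],[46,2],[47,0]]
[[7,2],[10,18],[14,11],[27,0],[38,9],[46,2],[47,0]]
[[7,2],[10,18],[14,11],[27,0],[38,18],[47,0]]
[[7,2],[10,18],[14,11],[27,0],[38,18],[48,0]]
[[7,2],[10,18],[14,11],[27,0],[38,18],[48,0]]
[[7,2],[10,18],[14,11],[27,0],[38,18],[48,0]]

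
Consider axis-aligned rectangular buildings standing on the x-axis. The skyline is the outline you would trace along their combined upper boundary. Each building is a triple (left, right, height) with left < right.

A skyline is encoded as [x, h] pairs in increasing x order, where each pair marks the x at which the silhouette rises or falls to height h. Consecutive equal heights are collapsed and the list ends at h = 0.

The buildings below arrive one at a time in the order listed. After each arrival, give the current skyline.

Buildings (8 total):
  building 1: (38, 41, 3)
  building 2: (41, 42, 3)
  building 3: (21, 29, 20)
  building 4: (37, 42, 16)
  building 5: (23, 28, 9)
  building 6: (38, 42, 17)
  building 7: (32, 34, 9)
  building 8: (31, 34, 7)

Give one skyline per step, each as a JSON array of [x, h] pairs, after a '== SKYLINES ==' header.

== SKYLINES ==
[[38,3],[41,0]]
[[38,3],[42,0]]
[[21,20],[29,0],[38,3],[42,0]]
[[21,20],[29,0],[37,16],[42,0]]
[[21,20],[29,0],[37,16],[42,0]]
[[21,20],[29,0],[37,16],[38,17],[42,0]]
[[21,20],[29,0],[32,9],[34,0],[37,16],[38,17],[42,0]]
[[21,20],[29,0],[31,7],[32,9],[34,0],[37,16],[38,17],[42,0]]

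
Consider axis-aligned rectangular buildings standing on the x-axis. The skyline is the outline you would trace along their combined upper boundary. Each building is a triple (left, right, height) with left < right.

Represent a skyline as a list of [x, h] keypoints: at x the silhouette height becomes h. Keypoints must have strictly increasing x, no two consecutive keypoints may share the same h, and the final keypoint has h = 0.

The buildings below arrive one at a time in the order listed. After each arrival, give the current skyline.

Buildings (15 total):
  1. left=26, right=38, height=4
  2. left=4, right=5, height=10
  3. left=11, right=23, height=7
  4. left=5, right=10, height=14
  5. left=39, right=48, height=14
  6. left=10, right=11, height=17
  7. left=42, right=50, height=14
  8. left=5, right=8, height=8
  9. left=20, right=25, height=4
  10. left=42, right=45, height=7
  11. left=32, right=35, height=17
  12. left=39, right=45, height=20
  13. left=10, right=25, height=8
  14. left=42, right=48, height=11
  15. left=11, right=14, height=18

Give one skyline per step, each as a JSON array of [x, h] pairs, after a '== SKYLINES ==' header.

== SKYLINES ==
[[26,4],[38,0]]
[[4,10],[5,0],[26,4],[38,0]]
[[4,10],[5,0],[11,7],[23,0],[26,4],[38,0]]
[[4,10],[5,14],[10,0],[11,7],[23,0],[26,4],[38,0]]
[[4,10],[5,14],[10,0],[11,7],[23,0],[26,4],[38,0],[39,14],[48,0]]
[[4,10],[5,14],[10,17],[11,7],[23,0],[26,4],[38,0],[39,14],[48,0]]
[[4,10],[5,14],[10,17],[11,7],[23,0],[26,4],[38,0],[39,14],[50,0]]
[[4,10],[5,14],[10,17],[11,7],[23,0],[26,4],[38,0],[39,14],[50,0]]
[[4,10],[5,14],[10,17],[11,7],[23,4],[25,0],[26,4],[38,0],[39,14],[50,0]]
[[4,10],[5,14],[10,17],[11,7],[23,4],[25,0],[26,4],[38,0],[39,14],[50,0]]
[[4,10],[5,14],[10,17],[11,7],[23,4],[25,0],[26,4],[32,17],[35,4],[38,0],[39,14],[50,0]]
[[4,10],[5,14],[10,17],[11,7],[23,4],[25,0],[26,4],[32,17],[35,4],[38,0],[39,20],[45,14],[50,0]]
[[4,10],[5,14],[10,17],[11,8],[25,0],[26,4],[32,17],[35,4],[38,0],[39,20],[45,14],[50,0]]
[[4,10],[5,14],[10,17],[11,8],[25,0],[26,4],[32,17],[35,4],[38,0],[39,20],[45,14],[50,0]]
[[4,10],[5,14],[10,17],[11,18],[14,8],[25,0],[26,4],[32,17],[35,4],[38,0],[39,20],[45,14],[50,0]]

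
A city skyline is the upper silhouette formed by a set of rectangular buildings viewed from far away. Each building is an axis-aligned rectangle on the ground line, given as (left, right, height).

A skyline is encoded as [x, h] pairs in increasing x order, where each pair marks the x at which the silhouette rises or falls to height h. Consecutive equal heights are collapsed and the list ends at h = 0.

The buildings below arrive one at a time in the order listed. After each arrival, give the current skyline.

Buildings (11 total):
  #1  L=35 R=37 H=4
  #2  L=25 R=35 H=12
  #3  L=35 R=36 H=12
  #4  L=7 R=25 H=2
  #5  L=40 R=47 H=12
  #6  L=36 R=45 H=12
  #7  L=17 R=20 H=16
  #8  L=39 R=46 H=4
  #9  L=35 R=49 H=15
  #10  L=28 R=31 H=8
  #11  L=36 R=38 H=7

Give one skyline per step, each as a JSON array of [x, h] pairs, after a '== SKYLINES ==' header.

== SKYLINES ==
[[35,4],[37,0]]
[[25,12],[35,4],[37,0]]
[[25,12],[36,4],[37,0]]
[[7,2],[25,12],[36,4],[37,0]]
[[7,2],[25,12],[36,4],[37,0],[40,12],[47,0]]
[[7,2],[25,12],[47,0]]
[[7,2],[17,16],[20,2],[25,12],[47,0]]
[[7,2],[17,16],[20,2],[25,12],[47,0]]
[[7,2],[17,16],[20,2],[25,12],[35,15],[49,0]]
[[7,2],[17,16],[20,2],[25,12],[35,15],[49,0]]
[[7,2],[17,16],[20,2],[25,12],[35,15],[49,0]]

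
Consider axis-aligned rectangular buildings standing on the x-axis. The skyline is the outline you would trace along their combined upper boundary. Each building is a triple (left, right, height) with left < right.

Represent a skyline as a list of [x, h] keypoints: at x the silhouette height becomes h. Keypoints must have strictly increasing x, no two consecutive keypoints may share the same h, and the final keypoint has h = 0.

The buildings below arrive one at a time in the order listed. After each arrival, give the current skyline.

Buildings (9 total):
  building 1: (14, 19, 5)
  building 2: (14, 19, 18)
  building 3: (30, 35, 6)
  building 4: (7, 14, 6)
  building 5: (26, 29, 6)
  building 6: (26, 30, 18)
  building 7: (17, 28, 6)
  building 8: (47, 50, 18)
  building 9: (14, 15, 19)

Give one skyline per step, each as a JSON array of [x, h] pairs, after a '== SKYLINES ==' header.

== SKYLINES ==
[[14,5],[19,0]]
[[14,18],[19,0]]
[[14,18],[19,0],[30,6],[35,0]]
[[7,6],[14,18],[19,0],[30,6],[35,0]]
[[7,6],[14,18],[19,0],[26,6],[29,0],[30,6],[35,0]]
[[7,6],[14,18],[19,0],[26,18],[30,6],[35,0]]
[[7,6],[14,18],[19,6],[26,18],[30,6],[35,0]]
[[7,6],[14,18],[19,6],[26,18],[30,6],[35,0],[47,18],[50,0]]
[[7,6],[14,19],[15,18],[19,6],[26,18],[30,6],[35,0],[47,18],[50,0]]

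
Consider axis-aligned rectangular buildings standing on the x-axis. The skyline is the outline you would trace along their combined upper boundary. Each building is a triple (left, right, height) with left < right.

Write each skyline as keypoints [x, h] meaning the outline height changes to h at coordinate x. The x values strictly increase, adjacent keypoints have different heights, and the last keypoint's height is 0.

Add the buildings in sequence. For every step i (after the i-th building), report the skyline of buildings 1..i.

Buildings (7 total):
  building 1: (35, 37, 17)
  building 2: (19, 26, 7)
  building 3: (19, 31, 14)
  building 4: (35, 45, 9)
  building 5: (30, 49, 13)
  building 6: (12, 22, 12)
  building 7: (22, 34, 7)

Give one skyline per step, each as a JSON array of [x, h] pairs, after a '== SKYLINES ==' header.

== SKYLINES ==
[[35,17],[37,0]]
[[19,7],[26,0],[35,17],[37,0]]
[[19,14],[31,0],[35,17],[37,0]]
[[19,14],[31,0],[35,17],[37,9],[45,0]]
[[19,14],[31,13],[35,17],[37,13],[49,0]]
[[12,12],[19,14],[31,13],[35,17],[37,13],[49,0]]
[[12,12],[19,14],[31,13],[35,17],[37,13],[49,0]]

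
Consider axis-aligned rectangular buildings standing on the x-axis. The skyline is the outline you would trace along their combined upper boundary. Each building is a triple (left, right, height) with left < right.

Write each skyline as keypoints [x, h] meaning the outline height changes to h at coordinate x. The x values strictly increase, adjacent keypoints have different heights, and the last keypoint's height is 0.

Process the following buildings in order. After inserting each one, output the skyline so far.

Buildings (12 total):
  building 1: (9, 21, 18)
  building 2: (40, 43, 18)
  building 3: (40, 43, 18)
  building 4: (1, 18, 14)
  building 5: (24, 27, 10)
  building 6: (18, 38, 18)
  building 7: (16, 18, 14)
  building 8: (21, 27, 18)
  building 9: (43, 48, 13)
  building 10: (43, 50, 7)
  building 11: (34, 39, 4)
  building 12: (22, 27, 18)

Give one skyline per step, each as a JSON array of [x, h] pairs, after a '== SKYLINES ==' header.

== SKYLINES ==
[[9,18],[21,0]]
[[9,18],[21,0],[40,18],[43,0]]
[[9,18],[21,0],[40,18],[43,0]]
[[1,14],[9,18],[21,0],[40,18],[43,0]]
[[1,14],[9,18],[21,0],[24,10],[27,0],[40,18],[43,0]]
[[1,14],[9,18],[38,0],[40,18],[43,0]]
[[1,14],[9,18],[38,0],[40,18],[43,0]]
[[1,14],[9,18],[38,0],[40,18],[43,0]]
[[1,14],[9,18],[38,0],[40,18],[43,13],[48,0]]
[[1,14],[9,18],[38,0],[40,18],[43,13],[48,7],[50,0]]
[[1,14],[9,18],[38,4],[39,0],[40,18],[43,13],[48,7],[50,0]]
[[1,14],[9,18],[38,4],[39,0],[40,18],[43,13],[48,7],[50,0]]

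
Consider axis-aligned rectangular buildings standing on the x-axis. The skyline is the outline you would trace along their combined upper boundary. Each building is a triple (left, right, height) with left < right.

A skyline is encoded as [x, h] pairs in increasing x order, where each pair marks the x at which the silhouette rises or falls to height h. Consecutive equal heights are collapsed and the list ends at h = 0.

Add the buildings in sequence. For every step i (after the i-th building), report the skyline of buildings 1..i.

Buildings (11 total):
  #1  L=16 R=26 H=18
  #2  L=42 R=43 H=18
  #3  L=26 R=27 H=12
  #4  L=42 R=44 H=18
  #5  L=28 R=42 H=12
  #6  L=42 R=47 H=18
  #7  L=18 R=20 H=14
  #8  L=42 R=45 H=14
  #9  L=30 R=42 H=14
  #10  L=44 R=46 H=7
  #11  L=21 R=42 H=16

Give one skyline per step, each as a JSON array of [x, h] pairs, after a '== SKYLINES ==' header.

== SKYLINES ==
[[16,18],[26,0]]
[[16,18],[26,0],[42,18],[43,0]]
[[16,18],[26,12],[27,0],[42,18],[43,0]]
[[16,18],[26,12],[27,0],[42,18],[44,0]]
[[16,18],[26,12],[27,0],[28,12],[42,18],[44,0]]
[[16,18],[26,12],[27,0],[28,12],[42,18],[47,0]]
[[16,18],[26,12],[27,0],[28,12],[42,18],[47,0]]
[[16,18],[26,12],[27,0],[28,12],[42,18],[47,0]]
[[16,18],[26,12],[27,0],[28,12],[30,14],[42,18],[47,0]]
[[16,18],[26,12],[27,0],[28,12],[30,14],[42,18],[47,0]]
[[16,18],[26,16],[42,18],[47,0]]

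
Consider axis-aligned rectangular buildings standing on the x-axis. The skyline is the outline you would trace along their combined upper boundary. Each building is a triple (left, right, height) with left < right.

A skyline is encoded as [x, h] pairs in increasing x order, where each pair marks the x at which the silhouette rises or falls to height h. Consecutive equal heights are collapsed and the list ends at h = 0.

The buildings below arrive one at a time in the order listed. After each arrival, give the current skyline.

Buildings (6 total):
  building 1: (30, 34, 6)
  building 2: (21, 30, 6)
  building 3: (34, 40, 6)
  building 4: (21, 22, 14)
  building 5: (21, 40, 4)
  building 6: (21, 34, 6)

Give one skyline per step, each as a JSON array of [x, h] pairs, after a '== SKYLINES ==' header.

== SKYLINES ==
[[30,6],[34,0]]
[[21,6],[34,0]]
[[21,6],[40,0]]
[[21,14],[22,6],[40,0]]
[[21,14],[22,6],[40,0]]
[[21,14],[22,6],[40,0]]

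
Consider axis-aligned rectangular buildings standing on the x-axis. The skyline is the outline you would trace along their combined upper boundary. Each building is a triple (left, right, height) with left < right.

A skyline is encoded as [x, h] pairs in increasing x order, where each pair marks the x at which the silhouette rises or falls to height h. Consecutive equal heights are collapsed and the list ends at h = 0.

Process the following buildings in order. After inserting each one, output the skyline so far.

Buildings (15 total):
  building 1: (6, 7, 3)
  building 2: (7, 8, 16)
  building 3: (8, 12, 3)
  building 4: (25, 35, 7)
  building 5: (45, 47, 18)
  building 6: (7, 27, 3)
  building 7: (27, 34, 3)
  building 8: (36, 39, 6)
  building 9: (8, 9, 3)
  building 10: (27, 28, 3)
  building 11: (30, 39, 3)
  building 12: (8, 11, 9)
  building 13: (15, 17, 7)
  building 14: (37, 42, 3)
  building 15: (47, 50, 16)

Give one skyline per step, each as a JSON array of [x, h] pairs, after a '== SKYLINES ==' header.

== SKYLINES ==
[[6,3],[7,0]]
[[6,3],[7,16],[8,0]]
[[6,3],[7,16],[8,3],[12,0]]
[[6,3],[7,16],[8,3],[12,0],[25,7],[35,0]]
[[6,3],[7,16],[8,3],[12,0],[25,7],[35,0],[45,18],[47,0]]
[[6,3],[7,16],[8,3],[25,7],[35,0],[45,18],[47,0]]
[[6,3],[7,16],[8,3],[25,7],[35,0],[45,18],[47,0]]
[[6,3],[7,16],[8,3],[25,7],[35,0],[36,6],[39,0],[45,18],[47,0]]
[[6,3],[7,16],[8,3],[25,7],[35,0],[36,6],[39,0],[45,18],[47,0]]
[[6,3],[7,16],[8,3],[25,7],[35,0],[36,6],[39,0],[45,18],[47,0]]
[[6,3],[7,16],[8,3],[25,7],[35,3],[36,6],[39,0],[45,18],[47,0]]
[[6,3],[7,16],[8,9],[11,3],[25,7],[35,3],[36,6],[39,0],[45,18],[47,0]]
[[6,3],[7,16],[8,9],[11,3],[15,7],[17,3],[25,7],[35,3],[36,6],[39,0],[45,18],[47,0]]
[[6,3],[7,16],[8,9],[11,3],[15,7],[17,3],[25,7],[35,3],[36,6],[39,3],[42,0],[45,18],[47,0]]
[[6,3],[7,16],[8,9],[11,3],[15,7],[17,3],[25,7],[35,3],[36,6],[39,3],[42,0],[45,18],[47,16],[50,0]]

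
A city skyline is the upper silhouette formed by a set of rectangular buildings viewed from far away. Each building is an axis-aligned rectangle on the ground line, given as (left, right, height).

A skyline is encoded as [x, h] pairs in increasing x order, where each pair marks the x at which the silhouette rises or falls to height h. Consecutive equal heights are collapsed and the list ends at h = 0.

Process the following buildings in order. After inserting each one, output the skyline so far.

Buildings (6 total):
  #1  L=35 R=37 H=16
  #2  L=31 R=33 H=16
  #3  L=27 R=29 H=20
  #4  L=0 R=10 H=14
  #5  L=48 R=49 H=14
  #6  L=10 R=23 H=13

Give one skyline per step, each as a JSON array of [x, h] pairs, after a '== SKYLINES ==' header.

== SKYLINES ==
[[35,16],[37,0]]
[[31,16],[33,0],[35,16],[37,0]]
[[27,20],[29,0],[31,16],[33,0],[35,16],[37,0]]
[[0,14],[10,0],[27,20],[29,0],[31,16],[33,0],[35,16],[37,0]]
[[0,14],[10,0],[27,20],[29,0],[31,16],[33,0],[35,16],[37,0],[48,14],[49,0]]
[[0,14],[10,13],[23,0],[27,20],[29,0],[31,16],[33,0],[35,16],[37,0],[48,14],[49,0]]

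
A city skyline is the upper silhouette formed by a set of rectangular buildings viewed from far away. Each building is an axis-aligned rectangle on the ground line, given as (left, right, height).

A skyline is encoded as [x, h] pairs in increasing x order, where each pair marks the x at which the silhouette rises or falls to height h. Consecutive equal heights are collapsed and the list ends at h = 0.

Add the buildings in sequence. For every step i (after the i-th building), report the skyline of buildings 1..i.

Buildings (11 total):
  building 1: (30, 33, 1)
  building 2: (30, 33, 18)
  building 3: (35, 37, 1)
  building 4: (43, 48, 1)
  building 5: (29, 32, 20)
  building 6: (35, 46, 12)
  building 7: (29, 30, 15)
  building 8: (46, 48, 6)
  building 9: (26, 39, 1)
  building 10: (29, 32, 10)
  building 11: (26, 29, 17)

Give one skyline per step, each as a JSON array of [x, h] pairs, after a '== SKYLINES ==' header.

== SKYLINES ==
[[30,1],[33,0]]
[[30,18],[33,0]]
[[30,18],[33,0],[35,1],[37,0]]
[[30,18],[33,0],[35,1],[37,0],[43,1],[48,0]]
[[29,20],[32,18],[33,0],[35,1],[37,0],[43,1],[48,0]]
[[29,20],[32,18],[33,0],[35,12],[46,1],[48,0]]
[[29,20],[32,18],[33,0],[35,12],[46,1],[48,0]]
[[29,20],[32,18],[33,0],[35,12],[46,6],[48,0]]
[[26,1],[29,20],[32,18],[33,1],[35,12],[46,6],[48,0]]
[[26,1],[29,20],[32,18],[33,1],[35,12],[46,6],[48,0]]
[[26,17],[29,20],[32,18],[33,1],[35,12],[46,6],[48,0]]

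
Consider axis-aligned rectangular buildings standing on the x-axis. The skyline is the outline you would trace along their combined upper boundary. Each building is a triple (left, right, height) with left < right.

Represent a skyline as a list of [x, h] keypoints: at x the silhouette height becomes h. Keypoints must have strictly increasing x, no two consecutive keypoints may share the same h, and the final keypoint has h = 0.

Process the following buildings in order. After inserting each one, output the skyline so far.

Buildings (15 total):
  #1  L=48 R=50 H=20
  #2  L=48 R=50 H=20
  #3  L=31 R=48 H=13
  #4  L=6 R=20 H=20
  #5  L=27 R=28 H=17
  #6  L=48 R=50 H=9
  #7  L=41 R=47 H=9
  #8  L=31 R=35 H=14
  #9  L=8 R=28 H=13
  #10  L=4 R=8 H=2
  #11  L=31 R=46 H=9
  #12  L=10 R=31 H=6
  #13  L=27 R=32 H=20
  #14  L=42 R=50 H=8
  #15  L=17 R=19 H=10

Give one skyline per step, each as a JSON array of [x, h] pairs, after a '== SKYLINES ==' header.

== SKYLINES ==
[[48,20],[50,0]]
[[48,20],[50,0]]
[[31,13],[48,20],[50,0]]
[[6,20],[20,0],[31,13],[48,20],[50,0]]
[[6,20],[20,0],[27,17],[28,0],[31,13],[48,20],[50,0]]
[[6,20],[20,0],[27,17],[28,0],[31,13],[48,20],[50,0]]
[[6,20],[20,0],[27,17],[28,0],[31,13],[48,20],[50,0]]
[[6,20],[20,0],[27,17],[28,0],[31,14],[35,13],[48,20],[50,0]]
[[6,20],[20,13],[27,17],[28,0],[31,14],[35,13],[48,20],[50,0]]
[[4,2],[6,20],[20,13],[27,17],[28,0],[31,14],[35,13],[48,20],[50,0]]
[[4,2],[6,20],[20,13],[27,17],[28,0],[31,14],[35,13],[48,20],[50,0]]
[[4,2],[6,20],[20,13],[27,17],[28,6],[31,14],[35,13],[48,20],[50,0]]
[[4,2],[6,20],[20,13],[27,20],[32,14],[35,13],[48,20],[50,0]]
[[4,2],[6,20],[20,13],[27,20],[32,14],[35,13],[48,20],[50,0]]
[[4,2],[6,20],[20,13],[27,20],[32,14],[35,13],[48,20],[50,0]]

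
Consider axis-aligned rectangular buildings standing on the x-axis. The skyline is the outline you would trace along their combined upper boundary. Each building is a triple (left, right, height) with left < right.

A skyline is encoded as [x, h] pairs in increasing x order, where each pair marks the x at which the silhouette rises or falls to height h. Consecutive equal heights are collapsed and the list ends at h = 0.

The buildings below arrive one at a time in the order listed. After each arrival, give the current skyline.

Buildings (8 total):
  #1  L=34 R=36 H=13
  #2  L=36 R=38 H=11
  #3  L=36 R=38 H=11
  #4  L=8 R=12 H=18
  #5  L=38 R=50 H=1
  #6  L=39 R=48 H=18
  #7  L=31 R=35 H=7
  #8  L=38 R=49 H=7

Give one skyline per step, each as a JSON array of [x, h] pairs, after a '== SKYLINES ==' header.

== SKYLINES ==
[[34,13],[36,0]]
[[34,13],[36,11],[38,0]]
[[34,13],[36,11],[38,0]]
[[8,18],[12,0],[34,13],[36,11],[38,0]]
[[8,18],[12,0],[34,13],[36,11],[38,1],[50,0]]
[[8,18],[12,0],[34,13],[36,11],[38,1],[39,18],[48,1],[50,0]]
[[8,18],[12,0],[31,7],[34,13],[36,11],[38,1],[39,18],[48,1],[50,0]]
[[8,18],[12,0],[31,7],[34,13],[36,11],[38,7],[39,18],[48,7],[49,1],[50,0]]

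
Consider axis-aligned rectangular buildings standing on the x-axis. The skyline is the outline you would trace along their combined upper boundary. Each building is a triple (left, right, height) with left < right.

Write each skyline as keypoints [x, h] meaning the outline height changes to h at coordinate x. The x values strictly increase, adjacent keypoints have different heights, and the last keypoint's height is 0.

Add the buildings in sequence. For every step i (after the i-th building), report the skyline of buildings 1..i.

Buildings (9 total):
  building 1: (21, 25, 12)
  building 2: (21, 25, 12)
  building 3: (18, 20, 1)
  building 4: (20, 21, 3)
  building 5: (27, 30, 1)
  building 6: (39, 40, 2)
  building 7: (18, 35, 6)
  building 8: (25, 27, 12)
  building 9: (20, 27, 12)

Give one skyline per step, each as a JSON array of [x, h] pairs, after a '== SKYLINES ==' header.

== SKYLINES ==
[[21,12],[25,0]]
[[21,12],[25,0]]
[[18,1],[20,0],[21,12],[25,0]]
[[18,1],[20,3],[21,12],[25,0]]
[[18,1],[20,3],[21,12],[25,0],[27,1],[30,0]]
[[18,1],[20,3],[21,12],[25,0],[27,1],[30,0],[39,2],[40,0]]
[[18,6],[21,12],[25,6],[35,0],[39,2],[40,0]]
[[18,6],[21,12],[27,6],[35,0],[39,2],[40,0]]
[[18,6],[20,12],[27,6],[35,0],[39,2],[40,0]]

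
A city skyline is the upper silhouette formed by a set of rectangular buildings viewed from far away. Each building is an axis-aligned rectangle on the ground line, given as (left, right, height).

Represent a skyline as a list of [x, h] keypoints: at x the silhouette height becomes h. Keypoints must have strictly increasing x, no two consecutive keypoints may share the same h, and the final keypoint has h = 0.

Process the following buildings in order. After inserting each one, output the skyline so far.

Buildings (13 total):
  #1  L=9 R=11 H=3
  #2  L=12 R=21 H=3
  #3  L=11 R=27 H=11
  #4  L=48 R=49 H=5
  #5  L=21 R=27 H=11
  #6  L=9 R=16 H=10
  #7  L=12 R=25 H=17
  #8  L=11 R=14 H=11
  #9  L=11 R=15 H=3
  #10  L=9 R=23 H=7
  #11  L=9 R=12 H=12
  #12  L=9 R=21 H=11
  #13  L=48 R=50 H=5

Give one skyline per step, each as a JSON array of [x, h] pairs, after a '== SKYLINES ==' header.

== SKYLINES ==
[[9,3],[11,0]]
[[9,3],[11,0],[12,3],[21,0]]
[[9,3],[11,11],[27,0]]
[[9,3],[11,11],[27,0],[48,5],[49,0]]
[[9,3],[11,11],[27,0],[48,5],[49,0]]
[[9,10],[11,11],[27,0],[48,5],[49,0]]
[[9,10],[11,11],[12,17],[25,11],[27,0],[48,5],[49,0]]
[[9,10],[11,11],[12,17],[25,11],[27,0],[48,5],[49,0]]
[[9,10],[11,11],[12,17],[25,11],[27,0],[48,5],[49,0]]
[[9,10],[11,11],[12,17],[25,11],[27,0],[48,5],[49,0]]
[[9,12],[12,17],[25,11],[27,0],[48,5],[49,0]]
[[9,12],[12,17],[25,11],[27,0],[48,5],[49,0]]
[[9,12],[12,17],[25,11],[27,0],[48,5],[50,0]]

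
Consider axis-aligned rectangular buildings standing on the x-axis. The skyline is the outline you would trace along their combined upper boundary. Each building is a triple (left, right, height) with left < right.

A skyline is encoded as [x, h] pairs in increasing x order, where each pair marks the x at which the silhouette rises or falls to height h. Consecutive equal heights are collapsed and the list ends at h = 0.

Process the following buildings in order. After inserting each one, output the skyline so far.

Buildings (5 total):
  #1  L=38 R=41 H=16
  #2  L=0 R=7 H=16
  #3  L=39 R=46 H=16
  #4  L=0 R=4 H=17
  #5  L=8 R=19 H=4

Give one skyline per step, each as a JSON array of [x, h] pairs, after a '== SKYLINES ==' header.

== SKYLINES ==
[[38,16],[41,0]]
[[0,16],[7,0],[38,16],[41,0]]
[[0,16],[7,0],[38,16],[46,0]]
[[0,17],[4,16],[7,0],[38,16],[46,0]]
[[0,17],[4,16],[7,0],[8,4],[19,0],[38,16],[46,0]]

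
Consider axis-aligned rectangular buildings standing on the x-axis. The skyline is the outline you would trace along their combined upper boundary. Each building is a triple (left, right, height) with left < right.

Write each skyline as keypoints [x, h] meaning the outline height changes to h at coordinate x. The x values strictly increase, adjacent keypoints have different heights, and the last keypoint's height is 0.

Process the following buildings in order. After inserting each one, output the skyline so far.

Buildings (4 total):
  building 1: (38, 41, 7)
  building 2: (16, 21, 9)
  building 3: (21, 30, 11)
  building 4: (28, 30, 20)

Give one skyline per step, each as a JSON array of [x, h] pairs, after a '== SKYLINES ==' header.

== SKYLINES ==
[[38,7],[41,0]]
[[16,9],[21,0],[38,7],[41,0]]
[[16,9],[21,11],[30,0],[38,7],[41,0]]
[[16,9],[21,11],[28,20],[30,0],[38,7],[41,0]]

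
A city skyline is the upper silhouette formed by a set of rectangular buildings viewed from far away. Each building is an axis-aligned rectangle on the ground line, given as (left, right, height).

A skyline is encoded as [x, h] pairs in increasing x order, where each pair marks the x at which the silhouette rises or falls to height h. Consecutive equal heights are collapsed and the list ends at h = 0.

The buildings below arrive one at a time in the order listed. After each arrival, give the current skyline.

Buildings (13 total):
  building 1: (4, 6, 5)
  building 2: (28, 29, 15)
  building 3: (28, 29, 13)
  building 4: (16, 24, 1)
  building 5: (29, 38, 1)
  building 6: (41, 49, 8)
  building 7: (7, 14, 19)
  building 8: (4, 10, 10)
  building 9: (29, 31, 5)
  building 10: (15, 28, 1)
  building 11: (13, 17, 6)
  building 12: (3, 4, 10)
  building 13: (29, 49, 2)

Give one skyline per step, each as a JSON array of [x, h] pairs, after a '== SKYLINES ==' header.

== SKYLINES ==
[[4,5],[6,0]]
[[4,5],[6,0],[28,15],[29,0]]
[[4,5],[6,0],[28,15],[29,0]]
[[4,5],[6,0],[16,1],[24,0],[28,15],[29,0]]
[[4,5],[6,0],[16,1],[24,0],[28,15],[29,1],[38,0]]
[[4,5],[6,0],[16,1],[24,0],[28,15],[29,1],[38,0],[41,8],[49,0]]
[[4,5],[6,0],[7,19],[14,0],[16,1],[24,0],[28,15],[29,1],[38,0],[41,8],[49,0]]
[[4,10],[7,19],[14,0],[16,1],[24,0],[28,15],[29,1],[38,0],[41,8],[49,0]]
[[4,10],[7,19],[14,0],[16,1],[24,0],[28,15],[29,5],[31,1],[38,0],[41,8],[49,0]]
[[4,10],[7,19],[14,0],[15,1],[28,15],[29,5],[31,1],[38,0],[41,8],[49,0]]
[[4,10],[7,19],[14,6],[17,1],[28,15],[29,5],[31,1],[38,0],[41,8],[49,0]]
[[3,10],[7,19],[14,6],[17,1],[28,15],[29,5],[31,1],[38,0],[41,8],[49,0]]
[[3,10],[7,19],[14,6],[17,1],[28,15],[29,5],[31,2],[41,8],[49,0]]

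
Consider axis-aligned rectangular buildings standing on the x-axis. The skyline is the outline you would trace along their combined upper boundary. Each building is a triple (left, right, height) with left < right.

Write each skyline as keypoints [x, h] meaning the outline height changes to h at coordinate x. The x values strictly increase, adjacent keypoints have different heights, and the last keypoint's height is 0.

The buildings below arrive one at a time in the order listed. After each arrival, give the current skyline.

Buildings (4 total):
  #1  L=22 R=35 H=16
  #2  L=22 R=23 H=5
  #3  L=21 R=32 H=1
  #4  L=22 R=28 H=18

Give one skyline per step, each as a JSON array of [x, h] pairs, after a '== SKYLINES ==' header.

== SKYLINES ==
[[22,16],[35,0]]
[[22,16],[35,0]]
[[21,1],[22,16],[35,0]]
[[21,1],[22,18],[28,16],[35,0]]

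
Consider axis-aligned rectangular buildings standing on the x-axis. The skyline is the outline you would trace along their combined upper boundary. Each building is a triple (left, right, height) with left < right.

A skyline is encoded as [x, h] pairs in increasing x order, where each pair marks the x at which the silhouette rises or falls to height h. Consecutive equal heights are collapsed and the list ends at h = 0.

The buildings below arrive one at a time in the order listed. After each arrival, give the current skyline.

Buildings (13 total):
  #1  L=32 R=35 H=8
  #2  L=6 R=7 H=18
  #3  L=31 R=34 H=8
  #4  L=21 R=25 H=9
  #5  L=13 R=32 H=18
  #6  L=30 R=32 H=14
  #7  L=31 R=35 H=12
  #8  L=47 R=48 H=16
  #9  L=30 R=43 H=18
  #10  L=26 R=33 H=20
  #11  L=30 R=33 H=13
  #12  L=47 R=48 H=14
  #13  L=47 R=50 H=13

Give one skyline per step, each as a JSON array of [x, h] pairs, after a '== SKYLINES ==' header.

== SKYLINES ==
[[32,8],[35,0]]
[[6,18],[7,0],[32,8],[35,0]]
[[6,18],[7,0],[31,8],[35,0]]
[[6,18],[7,0],[21,9],[25,0],[31,8],[35,0]]
[[6,18],[7,0],[13,18],[32,8],[35,0]]
[[6,18],[7,0],[13,18],[32,8],[35,0]]
[[6,18],[7,0],[13,18],[32,12],[35,0]]
[[6,18],[7,0],[13,18],[32,12],[35,0],[47,16],[48,0]]
[[6,18],[7,0],[13,18],[43,0],[47,16],[48,0]]
[[6,18],[7,0],[13,18],[26,20],[33,18],[43,0],[47,16],[48,0]]
[[6,18],[7,0],[13,18],[26,20],[33,18],[43,0],[47,16],[48,0]]
[[6,18],[7,0],[13,18],[26,20],[33,18],[43,0],[47,16],[48,0]]
[[6,18],[7,0],[13,18],[26,20],[33,18],[43,0],[47,16],[48,13],[50,0]]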